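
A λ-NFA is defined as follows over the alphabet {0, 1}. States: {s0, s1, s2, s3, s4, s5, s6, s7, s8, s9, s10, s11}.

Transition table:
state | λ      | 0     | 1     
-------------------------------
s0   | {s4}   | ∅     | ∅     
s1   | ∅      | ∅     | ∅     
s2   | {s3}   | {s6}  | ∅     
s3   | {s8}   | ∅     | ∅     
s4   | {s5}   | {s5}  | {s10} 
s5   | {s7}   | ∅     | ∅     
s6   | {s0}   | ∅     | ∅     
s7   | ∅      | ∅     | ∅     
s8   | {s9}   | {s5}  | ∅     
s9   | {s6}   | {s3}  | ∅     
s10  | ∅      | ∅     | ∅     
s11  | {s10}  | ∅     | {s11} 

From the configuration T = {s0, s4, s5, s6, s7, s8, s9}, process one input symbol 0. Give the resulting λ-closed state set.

{s0, s3, s4, s5, s6, s7, s8, s9}

s4 on 0 → {s5}.
s8 on 0 → {s5}.
s9 on 0 → {s3}.
No 0-transition from s0, s5, s6, s7.
Union after reading 0: {s3, s5}.
Now take the λ-closure:
From s3 via λ: add s8.
From s5 via λ: add s7.
From s8 via λ: add s9.
From s9 via λ: add s6.
From s6 via λ: add s0.
From s0 via λ: add s4.
No new states can be added; the closed set is {s0, s3, s4, s5, s6, s7, s8, s9}.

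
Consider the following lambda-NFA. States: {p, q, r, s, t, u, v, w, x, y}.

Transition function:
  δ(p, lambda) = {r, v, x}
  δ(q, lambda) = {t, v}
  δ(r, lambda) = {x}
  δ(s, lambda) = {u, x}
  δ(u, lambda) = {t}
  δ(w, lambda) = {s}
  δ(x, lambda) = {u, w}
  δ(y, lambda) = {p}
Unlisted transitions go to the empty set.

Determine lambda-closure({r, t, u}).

{r, s, t, u, w, x}

Start with {r, t, u}.
From r via lambda: add x.
From x via lambda: add w.
From w via lambda: add s.
No new states can be added; the closed set is {r, s, t, u, w, x}.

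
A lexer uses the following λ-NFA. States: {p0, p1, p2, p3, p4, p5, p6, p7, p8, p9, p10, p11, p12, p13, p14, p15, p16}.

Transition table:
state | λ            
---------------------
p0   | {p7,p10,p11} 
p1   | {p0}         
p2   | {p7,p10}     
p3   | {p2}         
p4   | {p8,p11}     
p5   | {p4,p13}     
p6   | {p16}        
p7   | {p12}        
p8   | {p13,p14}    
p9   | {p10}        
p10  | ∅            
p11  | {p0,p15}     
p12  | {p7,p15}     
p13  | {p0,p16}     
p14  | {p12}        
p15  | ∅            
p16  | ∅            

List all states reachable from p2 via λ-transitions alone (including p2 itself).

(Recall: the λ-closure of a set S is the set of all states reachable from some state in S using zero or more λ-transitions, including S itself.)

{p2, p7, p10, p12, p15}

Start with {p2}.
From p2 via λ: add p7, p10.
From p7 via λ: add p12.
From p12 via λ: add p15.
No new states can be added; the closed set is {p2, p7, p10, p12, p15}.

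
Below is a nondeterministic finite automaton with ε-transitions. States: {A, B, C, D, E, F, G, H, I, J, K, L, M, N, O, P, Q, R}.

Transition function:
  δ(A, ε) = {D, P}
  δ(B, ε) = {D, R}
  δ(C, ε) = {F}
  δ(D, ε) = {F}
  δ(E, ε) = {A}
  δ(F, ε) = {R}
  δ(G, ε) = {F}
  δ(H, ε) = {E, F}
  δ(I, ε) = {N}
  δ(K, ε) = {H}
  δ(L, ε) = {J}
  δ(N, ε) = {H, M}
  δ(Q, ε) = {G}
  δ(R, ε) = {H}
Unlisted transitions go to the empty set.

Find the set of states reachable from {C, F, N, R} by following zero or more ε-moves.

Start with {C, F, N, R}.
From N via ε: add H, M.
From H via ε: add E.
From E via ε: add A.
From A via ε: add D, P.
No new states can be added; the closed set is {A, C, D, E, F, H, M, N, P, R}.

{A, C, D, E, F, H, M, N, P, R}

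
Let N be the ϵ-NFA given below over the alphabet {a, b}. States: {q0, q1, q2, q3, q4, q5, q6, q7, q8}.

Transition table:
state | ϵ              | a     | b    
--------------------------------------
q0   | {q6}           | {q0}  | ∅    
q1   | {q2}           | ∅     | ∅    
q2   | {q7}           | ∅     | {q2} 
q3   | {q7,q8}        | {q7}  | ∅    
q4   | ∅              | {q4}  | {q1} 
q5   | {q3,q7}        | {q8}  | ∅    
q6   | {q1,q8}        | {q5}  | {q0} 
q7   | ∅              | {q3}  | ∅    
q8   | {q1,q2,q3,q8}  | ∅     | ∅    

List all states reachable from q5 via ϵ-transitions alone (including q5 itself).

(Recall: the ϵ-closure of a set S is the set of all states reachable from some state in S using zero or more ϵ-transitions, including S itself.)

Start with {q5}.
From q5 via ϵ: add q3, q7.
From q3 via ϵ: add q8.
From q8 via ϵ: add q1, q2.
No new states can be added; the closed set is {q1, q2, q3, q5, q7, q8}.

{q1, q2, q3, q5, q7, q8}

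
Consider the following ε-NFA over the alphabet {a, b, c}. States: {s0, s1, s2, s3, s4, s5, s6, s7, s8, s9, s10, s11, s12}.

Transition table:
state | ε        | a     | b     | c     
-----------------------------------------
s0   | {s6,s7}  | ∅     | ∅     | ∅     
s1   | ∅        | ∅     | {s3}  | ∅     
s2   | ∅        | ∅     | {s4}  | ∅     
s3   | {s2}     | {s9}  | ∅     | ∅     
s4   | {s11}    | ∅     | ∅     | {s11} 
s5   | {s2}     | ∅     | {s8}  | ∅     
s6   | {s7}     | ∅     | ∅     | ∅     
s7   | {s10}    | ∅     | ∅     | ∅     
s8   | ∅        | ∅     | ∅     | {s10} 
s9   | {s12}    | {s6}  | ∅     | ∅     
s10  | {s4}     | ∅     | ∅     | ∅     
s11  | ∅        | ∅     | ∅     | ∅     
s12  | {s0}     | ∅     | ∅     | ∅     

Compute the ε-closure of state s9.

{s0, s4, s6, s7, s9, s10, s11, s12}

Start with {s9}.
From s9 via ε: add s12.
From s12 via ε: add s0.
From s0 via ε: add s6, s7.
From s7 via ε: add s10.
From s10 via ε: add s4.
From s4 via ε: add s11.
No new states can be added; the closed set is {s0, s4, s6, s7, s9, s10, s11, s12}.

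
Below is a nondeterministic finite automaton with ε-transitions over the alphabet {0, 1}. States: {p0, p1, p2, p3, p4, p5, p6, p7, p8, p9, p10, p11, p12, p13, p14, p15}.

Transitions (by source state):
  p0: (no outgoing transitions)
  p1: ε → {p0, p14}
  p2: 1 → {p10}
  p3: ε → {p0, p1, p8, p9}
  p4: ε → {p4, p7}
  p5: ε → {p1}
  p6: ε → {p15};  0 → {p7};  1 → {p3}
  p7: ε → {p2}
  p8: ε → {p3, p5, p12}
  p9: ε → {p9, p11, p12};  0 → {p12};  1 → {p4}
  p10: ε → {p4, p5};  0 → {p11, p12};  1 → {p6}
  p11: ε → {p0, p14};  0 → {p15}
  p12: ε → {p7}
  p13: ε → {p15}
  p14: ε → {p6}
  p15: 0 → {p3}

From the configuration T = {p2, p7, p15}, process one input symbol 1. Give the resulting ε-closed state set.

{p0, p1, p2, p4, p5, p6, p7, p10, p14, p15}

p2 on 1 → {p10}.
No 1-transition from p7, p15.
Union after reading 1: {p10}.
Now take the ε-closure:
From p10 via ε: add p4, p5.
From p4 via ε: add p7.
From p5 via ε: add p1.
From p1 via ε: add p0, p14.
From p7 via ε: add p2.
From p14 via ε: add p6.
From p6 via ε: add p15.
No new states can be added; the closed set is {p0, p1, p2, p4, p5, p6, p7, p10, p14, p15}.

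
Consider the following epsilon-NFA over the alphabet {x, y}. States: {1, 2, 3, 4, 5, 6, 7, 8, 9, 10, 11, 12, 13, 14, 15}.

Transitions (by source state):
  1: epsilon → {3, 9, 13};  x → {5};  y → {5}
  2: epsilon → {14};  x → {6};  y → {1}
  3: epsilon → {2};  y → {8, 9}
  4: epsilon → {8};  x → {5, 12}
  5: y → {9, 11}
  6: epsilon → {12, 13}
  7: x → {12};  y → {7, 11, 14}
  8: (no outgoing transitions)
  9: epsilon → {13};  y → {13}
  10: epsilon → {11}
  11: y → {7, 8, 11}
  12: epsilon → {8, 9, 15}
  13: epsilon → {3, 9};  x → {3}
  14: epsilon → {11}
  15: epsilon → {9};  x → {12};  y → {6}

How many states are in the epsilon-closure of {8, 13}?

7

Start with {8, 13}.
From 13 via epsilon: add 3, 9.
From 3 via epsilon: add 2.
From 2 via epsilon: add 14.
From 14 via epsilon: add 11.
epsilon-closure = {2, 3, 8, 9, 11, 13, 14}, which has 7 states.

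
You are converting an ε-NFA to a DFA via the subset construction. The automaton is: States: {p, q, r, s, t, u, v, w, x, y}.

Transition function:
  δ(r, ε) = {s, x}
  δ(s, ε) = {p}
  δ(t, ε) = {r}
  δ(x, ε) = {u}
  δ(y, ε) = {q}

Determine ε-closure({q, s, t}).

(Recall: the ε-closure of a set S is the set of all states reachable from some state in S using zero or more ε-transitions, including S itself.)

{p, q, r, s, t, u, x}

Start with {q, s, t}.
From s via ε: add p.
From t via ε: add r.
From r via ε: add x.
From x via ε: add u.
No new states can be added; the closed set is {p, q, r, s, t, u, x}.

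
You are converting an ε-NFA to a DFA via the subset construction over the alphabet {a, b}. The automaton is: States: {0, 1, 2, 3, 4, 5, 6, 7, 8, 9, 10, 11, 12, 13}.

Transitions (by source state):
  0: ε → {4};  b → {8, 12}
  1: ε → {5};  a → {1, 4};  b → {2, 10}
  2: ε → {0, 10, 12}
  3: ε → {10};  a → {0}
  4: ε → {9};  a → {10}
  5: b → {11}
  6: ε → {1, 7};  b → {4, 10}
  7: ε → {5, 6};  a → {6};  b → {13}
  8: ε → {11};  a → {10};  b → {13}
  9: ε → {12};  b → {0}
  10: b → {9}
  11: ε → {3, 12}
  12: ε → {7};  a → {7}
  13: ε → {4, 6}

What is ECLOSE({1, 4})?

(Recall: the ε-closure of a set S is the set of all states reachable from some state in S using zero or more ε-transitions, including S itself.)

{1, 4, 5, 6, 7, 9, 12}

Start with {1, 4}.
From 1 via ε: add 5.
From 4 via ε: add 9.
From 9 via ε: add 12.
From 12 via ε: add 7.
From 7 via ε: add 6.
No new states can be added; the closed set is {1, 4, 5, 6, 7, 9, 12}.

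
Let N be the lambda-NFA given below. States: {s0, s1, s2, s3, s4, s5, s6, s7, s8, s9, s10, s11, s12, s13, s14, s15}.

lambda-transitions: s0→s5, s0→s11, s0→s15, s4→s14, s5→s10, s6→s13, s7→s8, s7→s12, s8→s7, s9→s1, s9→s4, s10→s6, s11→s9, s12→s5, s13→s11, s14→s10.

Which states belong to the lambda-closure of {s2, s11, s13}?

Start with {s2, s11, s13}.
From s11 via lambda: add s9.
From s9 via lambda: add s1, s4.
From s4 via lambda: add s14.
From s14 via lambda: add s10.
From s10 via lambda: add s6.
No new states can be added; the closed set is {s1, s2, s4, s6, s9, s10, s11, s13, s14}.

{s1, s2, s4, s6, s9, s10, s11, s13, s14}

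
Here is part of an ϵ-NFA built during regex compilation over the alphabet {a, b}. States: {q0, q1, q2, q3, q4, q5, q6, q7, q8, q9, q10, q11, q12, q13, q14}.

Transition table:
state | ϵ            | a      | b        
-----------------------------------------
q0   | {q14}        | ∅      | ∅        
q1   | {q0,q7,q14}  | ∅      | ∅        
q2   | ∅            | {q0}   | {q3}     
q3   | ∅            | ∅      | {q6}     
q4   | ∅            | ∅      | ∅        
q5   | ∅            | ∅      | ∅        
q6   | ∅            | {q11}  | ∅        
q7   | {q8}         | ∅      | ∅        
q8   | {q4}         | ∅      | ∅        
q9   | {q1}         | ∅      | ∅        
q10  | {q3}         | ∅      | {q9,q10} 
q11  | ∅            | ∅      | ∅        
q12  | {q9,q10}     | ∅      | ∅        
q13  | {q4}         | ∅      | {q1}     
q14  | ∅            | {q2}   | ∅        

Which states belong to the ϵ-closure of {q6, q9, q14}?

Start with {q6, q9, q14}.
From q9 via ϵ: add q1.
From q1 via ϵ: add q0, q7.
From q7 via ϵ: add q8.
From q8 via ϵ: add q4.
No new states can be added; the closed set is {q0, q1, q4, q6, q7, q8, q9, q14}.

{q0, q1, q4, q6, q7, q8, q9, q14}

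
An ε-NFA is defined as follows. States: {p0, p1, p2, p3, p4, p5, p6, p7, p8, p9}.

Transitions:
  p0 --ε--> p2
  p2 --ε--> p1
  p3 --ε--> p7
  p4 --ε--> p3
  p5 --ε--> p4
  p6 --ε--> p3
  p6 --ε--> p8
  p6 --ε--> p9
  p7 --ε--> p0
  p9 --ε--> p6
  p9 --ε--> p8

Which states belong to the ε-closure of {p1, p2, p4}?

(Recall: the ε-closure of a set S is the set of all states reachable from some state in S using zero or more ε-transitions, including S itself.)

{p0, p1, p2, p3, p4, p7}

Start with {p1, p2, p4}.
From p4 via ε: add p3.
From p3 via ε: add p7.
From p7 via ε: add p0.
No new states can be added; the closed set is {p0, p1, p2, p3, p4, p7}.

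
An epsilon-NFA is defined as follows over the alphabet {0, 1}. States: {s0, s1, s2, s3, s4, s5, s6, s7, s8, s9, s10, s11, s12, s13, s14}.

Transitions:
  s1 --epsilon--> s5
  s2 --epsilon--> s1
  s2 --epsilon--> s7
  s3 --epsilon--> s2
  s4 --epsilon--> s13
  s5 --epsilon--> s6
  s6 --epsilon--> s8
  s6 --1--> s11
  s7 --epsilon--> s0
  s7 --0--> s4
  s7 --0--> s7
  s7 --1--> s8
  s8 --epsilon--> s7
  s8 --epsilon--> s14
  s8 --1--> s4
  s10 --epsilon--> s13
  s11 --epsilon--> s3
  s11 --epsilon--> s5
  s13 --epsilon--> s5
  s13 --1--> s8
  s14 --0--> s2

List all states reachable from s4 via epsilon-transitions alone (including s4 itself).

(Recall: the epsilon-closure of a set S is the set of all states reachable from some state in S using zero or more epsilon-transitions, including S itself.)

Start with {s4}.
From s4 via epsilon: add s13.
From s13 via epsilon: add s5.
From s5 via epsilon: add s6.
From s6 via epsilon: add s8.
From s8 via epsilon: add s7, s14.
From s7 via epsilon: add s0.
No new states can be added; the closed set is {s0, s4, s5, s6, s7, s8, s13, s14}.

{s0, s4, s5, s6, s7, s8, s13, s14}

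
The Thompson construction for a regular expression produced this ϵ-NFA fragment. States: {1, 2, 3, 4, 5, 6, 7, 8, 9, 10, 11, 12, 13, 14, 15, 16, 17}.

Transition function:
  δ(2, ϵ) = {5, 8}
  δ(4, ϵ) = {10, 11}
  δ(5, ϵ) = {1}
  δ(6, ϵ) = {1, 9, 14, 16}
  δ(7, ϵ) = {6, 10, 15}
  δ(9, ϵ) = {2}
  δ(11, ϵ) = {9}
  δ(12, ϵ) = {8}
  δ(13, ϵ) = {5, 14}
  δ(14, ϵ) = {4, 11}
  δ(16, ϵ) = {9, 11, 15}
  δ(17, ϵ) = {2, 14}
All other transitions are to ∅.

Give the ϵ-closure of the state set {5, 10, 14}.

{1, 2, 4, 5, 8, 9, 10, 11, 14}

Start with {5, 10, 14}.
From 5 via ϵ: add 1.
From 14 via ϵ: add 4, 11.
From 11 via ϵ: add 9.
From 9 via ϵ: add 2.
From 2 via ϵ: add 8.
No new states can be added; the closed set is {1, 2, 4, 5, 8, 9, 10, 11, 14}.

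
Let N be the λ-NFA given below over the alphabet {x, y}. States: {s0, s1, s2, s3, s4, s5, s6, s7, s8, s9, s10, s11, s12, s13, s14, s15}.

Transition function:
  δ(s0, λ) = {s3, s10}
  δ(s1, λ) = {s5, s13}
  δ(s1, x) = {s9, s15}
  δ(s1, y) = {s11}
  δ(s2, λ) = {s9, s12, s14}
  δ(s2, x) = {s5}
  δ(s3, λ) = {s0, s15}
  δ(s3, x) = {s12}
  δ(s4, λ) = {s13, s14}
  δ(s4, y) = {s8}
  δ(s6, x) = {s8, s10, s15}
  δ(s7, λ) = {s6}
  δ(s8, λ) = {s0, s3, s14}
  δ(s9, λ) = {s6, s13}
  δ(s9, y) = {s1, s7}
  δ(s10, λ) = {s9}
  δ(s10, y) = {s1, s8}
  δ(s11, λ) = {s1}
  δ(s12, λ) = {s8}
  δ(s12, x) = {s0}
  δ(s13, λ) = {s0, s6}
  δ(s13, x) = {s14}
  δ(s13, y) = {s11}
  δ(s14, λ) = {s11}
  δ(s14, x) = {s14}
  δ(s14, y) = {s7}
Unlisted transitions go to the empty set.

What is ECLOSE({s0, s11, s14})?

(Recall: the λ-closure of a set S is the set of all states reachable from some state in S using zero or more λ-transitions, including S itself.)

Start with {s0, s11, s14}.
From s0 via λ: add s3, s10.
From s11 via λ: add s1.
From s1 via λ: add s5, s13.
From s3 via λ: add s15.
From s10 via λ: add s9.
From s9 via λ: add s6.
No new states can be added; the closed set is {s0, s1, s3, s5, s6, s9, s10, s11, s13, s14, s15}.

{s0, s1, s3, s5, s6, s9, s10, s11, s13, s14, s15}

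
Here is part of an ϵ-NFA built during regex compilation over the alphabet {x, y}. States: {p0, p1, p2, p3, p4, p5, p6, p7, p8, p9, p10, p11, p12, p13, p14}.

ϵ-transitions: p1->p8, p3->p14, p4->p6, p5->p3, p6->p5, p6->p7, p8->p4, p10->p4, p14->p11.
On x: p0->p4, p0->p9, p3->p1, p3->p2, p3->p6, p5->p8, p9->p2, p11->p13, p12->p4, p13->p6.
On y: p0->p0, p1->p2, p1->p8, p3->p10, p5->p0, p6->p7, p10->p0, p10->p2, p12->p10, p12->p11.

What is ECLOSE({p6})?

{p3, p5, p6, p7, p11, p14}

Start with {p6}.
From p6 via ϵ: add p5, p7.
From p5 via ϵ: add p3.
From p3 via ϵ: add p14.
From p14 via ϵ: add p11.
No new states can be added; the closed set is {p3, p5, p6, p7, p11, p14}.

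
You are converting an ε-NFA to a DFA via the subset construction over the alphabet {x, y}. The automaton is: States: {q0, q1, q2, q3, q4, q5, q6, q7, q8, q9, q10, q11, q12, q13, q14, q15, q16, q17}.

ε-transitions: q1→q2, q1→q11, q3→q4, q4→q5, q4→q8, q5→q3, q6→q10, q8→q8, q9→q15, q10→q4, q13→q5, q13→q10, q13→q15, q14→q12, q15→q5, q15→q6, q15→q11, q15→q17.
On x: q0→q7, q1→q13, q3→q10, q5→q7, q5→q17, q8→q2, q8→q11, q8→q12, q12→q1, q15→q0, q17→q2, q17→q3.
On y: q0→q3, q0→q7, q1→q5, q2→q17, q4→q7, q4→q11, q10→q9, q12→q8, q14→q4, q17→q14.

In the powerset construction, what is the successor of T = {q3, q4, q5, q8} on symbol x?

{q2, q3, q4, q5, q7, q8, q10, q11, q12, q17}

q3 on x → {q10}.
q5 on x → {q7, q17}.
q8 on x → {q2, q11, q12}.
No x-transition from q4.
Union after reading x: {q2, q7, q10, q11, q12, q17}.
Now take the ε-closure:
From q10 via ε: add q4.
From q4 via ε: add q5, q8.
From q5 via ε: add q3.
No new states can be added; the closed set is {q2, q3, q4, q5, q7, q8, q10, q11, q12, q17}.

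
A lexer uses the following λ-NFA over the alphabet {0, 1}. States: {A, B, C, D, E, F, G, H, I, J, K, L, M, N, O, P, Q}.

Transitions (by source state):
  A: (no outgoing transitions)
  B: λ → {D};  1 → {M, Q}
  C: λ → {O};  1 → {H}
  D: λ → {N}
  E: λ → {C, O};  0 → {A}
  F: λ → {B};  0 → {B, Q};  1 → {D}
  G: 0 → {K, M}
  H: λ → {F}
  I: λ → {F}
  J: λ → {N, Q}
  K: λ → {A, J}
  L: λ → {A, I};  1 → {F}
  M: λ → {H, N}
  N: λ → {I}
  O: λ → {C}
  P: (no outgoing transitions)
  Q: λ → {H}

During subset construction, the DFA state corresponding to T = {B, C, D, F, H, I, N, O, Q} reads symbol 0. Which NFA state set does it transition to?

{B, D, F, H, I, N, Q}

F on 0 → {B, Q}.
No 0-transition from B, C, D, H, I, N, O, Q.
Union after reading 0: {B, Q}.
Now take the λ-closure:
From B via λ: add D.
From Q via λ: add H.
From D via λ: add N.
From H via λ: add F.
From N via λ: add I.
No new states can be added; the closed set is {B, D, F, H, I, N, Q}.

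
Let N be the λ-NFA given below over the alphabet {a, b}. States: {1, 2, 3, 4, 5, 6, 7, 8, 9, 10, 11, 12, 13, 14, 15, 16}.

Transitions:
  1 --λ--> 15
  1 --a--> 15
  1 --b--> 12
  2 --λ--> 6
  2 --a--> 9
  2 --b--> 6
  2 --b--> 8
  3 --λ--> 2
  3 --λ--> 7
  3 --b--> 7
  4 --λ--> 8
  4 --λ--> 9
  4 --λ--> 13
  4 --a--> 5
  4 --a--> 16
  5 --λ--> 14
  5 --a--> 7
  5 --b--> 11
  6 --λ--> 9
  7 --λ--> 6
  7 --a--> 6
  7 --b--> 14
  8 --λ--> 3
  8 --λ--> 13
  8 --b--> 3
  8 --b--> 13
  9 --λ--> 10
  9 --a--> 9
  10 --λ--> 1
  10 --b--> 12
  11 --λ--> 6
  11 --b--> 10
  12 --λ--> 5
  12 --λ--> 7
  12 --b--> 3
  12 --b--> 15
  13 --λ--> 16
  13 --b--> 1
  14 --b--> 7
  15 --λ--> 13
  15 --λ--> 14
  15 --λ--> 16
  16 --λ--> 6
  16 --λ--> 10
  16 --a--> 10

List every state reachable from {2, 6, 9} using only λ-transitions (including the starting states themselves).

Start with {2, 6, 9}.
From 9 via λ: add 10.
From 10 via λ: add 1.
From 1 via λ: add 15.
From 15 via λ: add 13, 14, 16.
No new states can be added; the closed set is {1, 2, 6, 9, 10, 13, 14, 15, 16}.

{1, 2, 6, 9, 10, 13, 14, 15, 16}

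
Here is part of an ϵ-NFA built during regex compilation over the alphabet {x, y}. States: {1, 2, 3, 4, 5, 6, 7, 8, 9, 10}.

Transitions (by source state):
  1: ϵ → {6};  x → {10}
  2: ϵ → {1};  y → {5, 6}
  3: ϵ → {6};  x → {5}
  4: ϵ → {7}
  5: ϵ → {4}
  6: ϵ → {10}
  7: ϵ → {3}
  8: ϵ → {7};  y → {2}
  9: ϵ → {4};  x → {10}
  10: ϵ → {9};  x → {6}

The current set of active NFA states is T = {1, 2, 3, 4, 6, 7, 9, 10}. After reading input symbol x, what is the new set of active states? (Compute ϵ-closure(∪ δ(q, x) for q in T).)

{3, 4, 5, 6, 7, 9, 10}

1 on x → {10}.
3 on x → {5}.
9 on x → {10}.
10 on x → {6}.
No x-transition from 2, 4, 6, 7.
Union after reading x: {5, 6, 10}.
Now take the ϵ-closure:
From 5 via ϵ: add 4.
From 10 via ϵ: add 9.
From 4 via ϵ: add 7.
From 7 via ϵ: add 3.
No new states can be added; the closed set is {3, 4, 5, 6, 7, 9, 10}.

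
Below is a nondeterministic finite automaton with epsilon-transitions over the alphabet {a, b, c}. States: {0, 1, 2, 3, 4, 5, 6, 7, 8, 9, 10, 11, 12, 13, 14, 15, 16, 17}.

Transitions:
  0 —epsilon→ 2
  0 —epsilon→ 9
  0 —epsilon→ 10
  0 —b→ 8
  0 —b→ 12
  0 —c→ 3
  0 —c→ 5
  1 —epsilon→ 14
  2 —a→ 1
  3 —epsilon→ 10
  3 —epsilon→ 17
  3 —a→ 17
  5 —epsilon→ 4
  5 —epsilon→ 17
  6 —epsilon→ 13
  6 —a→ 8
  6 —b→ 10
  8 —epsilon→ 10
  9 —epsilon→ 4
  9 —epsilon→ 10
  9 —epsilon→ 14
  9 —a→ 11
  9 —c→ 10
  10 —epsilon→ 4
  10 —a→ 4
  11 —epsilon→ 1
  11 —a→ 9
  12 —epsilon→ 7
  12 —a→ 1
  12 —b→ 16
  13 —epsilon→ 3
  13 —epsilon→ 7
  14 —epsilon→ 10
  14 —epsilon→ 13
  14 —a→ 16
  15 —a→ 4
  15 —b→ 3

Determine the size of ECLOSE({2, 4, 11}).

10

Start with {2, 4, 11}.
From 11 via epsilon: add 1.
From 1 via epsilon: add 14.
From 14 via epsilon: add 10, 13.
From 13 via epsilon: add 3, 7.
From 3 via epsilon: add 17.
epsilon-closure = {1, 2, 3, 4, 7, 10, 11, 13, 14, 17}, which has 10 states.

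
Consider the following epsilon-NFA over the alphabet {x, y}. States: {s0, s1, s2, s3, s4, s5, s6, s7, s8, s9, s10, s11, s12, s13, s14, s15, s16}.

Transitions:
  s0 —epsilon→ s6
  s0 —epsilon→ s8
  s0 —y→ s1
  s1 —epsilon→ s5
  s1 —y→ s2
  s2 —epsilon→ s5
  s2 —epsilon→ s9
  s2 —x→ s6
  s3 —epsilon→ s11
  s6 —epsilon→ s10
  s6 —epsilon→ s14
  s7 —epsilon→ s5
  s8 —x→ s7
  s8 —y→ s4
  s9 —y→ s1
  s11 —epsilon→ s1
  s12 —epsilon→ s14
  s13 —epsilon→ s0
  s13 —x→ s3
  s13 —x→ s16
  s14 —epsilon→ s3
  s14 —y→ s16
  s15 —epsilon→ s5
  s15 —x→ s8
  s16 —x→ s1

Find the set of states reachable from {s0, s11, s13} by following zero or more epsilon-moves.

Start with {s0, s11, s13}.
From s0 via epsilon: add s6, s8.
From s11 via epsilon: add s1.
From s1 via epsilon: add s5.
From s6 via epsilon: add s10, s14.
From s14 via epsilon: add s3.
No new states can be added; the closed set is {s0, s1, s3, s5, s6, s8, s10, s11, s13, s14}.

{s0, s1, s3, s5, s6, s8, s10, s11, s13, s14}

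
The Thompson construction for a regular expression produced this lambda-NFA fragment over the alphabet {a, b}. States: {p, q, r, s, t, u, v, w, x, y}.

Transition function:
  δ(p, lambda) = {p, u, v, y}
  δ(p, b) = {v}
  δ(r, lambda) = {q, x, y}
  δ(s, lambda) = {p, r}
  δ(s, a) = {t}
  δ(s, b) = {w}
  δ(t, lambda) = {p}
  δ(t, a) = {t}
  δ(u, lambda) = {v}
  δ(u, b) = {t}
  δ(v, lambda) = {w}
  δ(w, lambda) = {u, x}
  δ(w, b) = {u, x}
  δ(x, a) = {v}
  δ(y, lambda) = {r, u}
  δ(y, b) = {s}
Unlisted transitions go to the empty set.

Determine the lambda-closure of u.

Start with {u}.
From u via lambda: add v.
From v via lambda: add w.
From w via lambda: add x.
No new states can be added; the closed set is {u, v, w, x}.

{u, v, w, x}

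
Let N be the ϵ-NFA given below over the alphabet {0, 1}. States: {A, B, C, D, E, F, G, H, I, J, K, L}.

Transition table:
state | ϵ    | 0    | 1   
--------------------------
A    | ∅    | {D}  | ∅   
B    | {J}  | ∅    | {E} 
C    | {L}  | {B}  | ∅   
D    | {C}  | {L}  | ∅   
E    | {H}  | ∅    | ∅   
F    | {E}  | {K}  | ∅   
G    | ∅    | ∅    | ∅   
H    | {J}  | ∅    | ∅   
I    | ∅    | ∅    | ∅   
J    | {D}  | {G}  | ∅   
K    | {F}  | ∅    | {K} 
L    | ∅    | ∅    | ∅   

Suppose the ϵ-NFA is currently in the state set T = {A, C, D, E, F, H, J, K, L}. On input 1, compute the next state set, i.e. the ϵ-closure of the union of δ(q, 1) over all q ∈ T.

K on 1 → {K}.
No 1-transition from A, C, D, E, F, H, J, L.
Union after reading 1: {K}.
Now take the ϵ-closure:
From K via ϵ: add F.
From F via ϵ: add E.
From E via ϵ: add H.
From H via ϵ: add J.
From J via ϵ: add D.
From D via ϵ: add C.
From C via ϵ: add L.
No new states can be added; the closed set is {C, D, E, F, H, J, K, L}.

{C, D, E, F, H, J, K, L}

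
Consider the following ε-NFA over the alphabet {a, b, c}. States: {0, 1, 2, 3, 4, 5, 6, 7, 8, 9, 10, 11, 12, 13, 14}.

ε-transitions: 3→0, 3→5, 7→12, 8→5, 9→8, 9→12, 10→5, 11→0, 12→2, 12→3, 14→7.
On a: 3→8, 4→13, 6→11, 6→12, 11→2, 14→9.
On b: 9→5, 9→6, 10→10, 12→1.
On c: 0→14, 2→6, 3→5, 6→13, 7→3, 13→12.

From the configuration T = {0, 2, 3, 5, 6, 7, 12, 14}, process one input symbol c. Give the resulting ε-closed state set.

{0, 2, 3, 5, 6, 7, 12, 13, 14}

0 on c → {14}.
2 on c → {6}.
3 on c → {5}.
6 on c → {13}.
7 on c → {3}.
No c-transition from 5, 12, 14.
Union after reading c: {3, 5, 6, 13, 14}.
Now take the ε-closure:
From 3 via ε: add 0.
From 14 via ε: add 7.
From 7 via ε: add 12.
From 12 via ε: add 2.
No new states can be added; the closed set is {0, 2, 3, 5, 6, 7, 12, 13, 14}.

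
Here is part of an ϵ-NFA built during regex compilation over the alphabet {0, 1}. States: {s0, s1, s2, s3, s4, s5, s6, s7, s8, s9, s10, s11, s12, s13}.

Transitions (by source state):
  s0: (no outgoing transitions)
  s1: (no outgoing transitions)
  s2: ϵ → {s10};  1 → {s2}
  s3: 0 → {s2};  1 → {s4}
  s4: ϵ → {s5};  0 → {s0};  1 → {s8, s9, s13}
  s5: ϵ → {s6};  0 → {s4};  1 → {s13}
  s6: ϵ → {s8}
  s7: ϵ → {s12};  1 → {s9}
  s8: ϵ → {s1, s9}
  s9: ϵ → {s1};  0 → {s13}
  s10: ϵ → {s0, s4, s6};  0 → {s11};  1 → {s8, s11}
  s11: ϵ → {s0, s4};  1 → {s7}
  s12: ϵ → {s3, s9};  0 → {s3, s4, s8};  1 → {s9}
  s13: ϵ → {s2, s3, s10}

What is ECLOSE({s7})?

Start with {s7}.
From s7 via ϵ: add s12.
From s12 via ϵ: add s3, s9.
From s9 via ϵ: add s1.
No new states can be added; the closed set is {s1, s3, s7, s9, s12}.

{s1, s3, s7, s9, s12}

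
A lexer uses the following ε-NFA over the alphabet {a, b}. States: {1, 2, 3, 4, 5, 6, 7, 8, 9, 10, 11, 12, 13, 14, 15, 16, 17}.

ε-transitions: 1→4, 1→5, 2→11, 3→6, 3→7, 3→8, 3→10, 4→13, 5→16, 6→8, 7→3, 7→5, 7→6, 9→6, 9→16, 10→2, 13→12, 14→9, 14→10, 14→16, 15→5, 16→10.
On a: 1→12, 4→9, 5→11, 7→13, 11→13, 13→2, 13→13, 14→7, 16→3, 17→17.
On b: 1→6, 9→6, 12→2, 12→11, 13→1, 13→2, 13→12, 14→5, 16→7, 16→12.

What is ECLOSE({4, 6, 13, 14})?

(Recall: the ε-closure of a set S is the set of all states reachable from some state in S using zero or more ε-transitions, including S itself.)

{2, 4, 6, 8, 9, 10, 11, 12, 13, 14, 16}

Start with {4, 6, 13, 14}.
From 6 via ε: add 8.
From 13 via ε: add 12.
From 14 via ε: add 9, 10, 16.
From 10 via ε: add 2.
From 2 via ε: add 11.
No new states can be added; the closed set is {2, 4, 6, 8, 9, 10, 11, 12, 13, 14, 16}.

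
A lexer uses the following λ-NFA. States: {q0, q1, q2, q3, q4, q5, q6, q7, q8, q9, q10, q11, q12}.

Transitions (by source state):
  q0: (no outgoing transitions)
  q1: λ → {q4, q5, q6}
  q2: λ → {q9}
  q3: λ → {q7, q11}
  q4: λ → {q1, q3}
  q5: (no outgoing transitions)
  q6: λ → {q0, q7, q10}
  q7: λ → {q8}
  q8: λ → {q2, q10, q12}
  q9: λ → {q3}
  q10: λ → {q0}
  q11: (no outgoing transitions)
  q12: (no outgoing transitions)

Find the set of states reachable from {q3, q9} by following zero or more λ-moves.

Start with {q3, q9}.
From q3 via λ: add q7, q11.
From q7 via λ: add q8.
From q8 via λ: add q2, q10, q12.
From q10 via λ: add q0.
No new states can be added; the closed set is {q0, q2, q3, q7, q8, q9, q10, q11, q12}.

{q0, q2, q3, q7, q8, q9, q10, q11, q12}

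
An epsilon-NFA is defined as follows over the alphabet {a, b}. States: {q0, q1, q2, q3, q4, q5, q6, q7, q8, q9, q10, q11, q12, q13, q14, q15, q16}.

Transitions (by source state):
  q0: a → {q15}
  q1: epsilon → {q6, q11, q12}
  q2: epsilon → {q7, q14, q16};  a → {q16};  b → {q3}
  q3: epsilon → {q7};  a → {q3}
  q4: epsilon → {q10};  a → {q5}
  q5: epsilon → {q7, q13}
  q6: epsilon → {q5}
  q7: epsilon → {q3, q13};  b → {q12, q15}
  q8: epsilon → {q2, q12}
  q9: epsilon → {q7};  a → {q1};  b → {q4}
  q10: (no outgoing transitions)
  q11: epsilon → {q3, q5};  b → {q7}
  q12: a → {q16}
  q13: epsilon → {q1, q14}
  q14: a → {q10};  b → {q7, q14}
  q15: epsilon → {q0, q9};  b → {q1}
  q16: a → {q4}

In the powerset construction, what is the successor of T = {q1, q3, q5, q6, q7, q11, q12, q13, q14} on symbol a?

{q1, q3, q5, q6, q7, q10, q11, q12, q13, q14, q16}

q3 on a → {q3}.
q12 on a → {q16}.
q14 on a → {q10}.
No a-transition from q1, q5, q6, q7, q11, q13.
Union after reading a: {q3, q10, q16}.
Now take the epsilon-closure:
From q3 via epsilon: add q7.
From q7 via epsilon: add q13.
From q13 via epsilon: add q1, q14.
From q1 via epsilon: add q6, q11, q12.
From q6 via epsilon: add q5.
No new states can be added; the closed set is {q1, q3, q5, q6, q7, q10, q11, q12, q13, q14, q16}.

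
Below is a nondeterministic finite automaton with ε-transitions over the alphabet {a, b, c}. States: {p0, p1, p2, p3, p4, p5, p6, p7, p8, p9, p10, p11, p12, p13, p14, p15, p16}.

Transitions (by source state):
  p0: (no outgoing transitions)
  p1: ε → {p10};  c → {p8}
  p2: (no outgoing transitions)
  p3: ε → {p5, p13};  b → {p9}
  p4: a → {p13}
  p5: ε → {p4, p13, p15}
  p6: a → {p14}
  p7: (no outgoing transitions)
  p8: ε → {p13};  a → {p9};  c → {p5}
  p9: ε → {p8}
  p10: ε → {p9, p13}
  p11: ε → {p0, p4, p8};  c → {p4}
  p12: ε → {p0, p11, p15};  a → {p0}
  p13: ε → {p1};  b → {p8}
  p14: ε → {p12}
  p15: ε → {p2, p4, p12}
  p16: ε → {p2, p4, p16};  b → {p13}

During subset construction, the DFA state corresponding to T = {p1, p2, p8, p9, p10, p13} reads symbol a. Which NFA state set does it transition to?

p8 on a → {p9}.
No a-transition from p1, p2, p9, p10, p13.
Union after reading a: {p9}.
Now take the ε-closure:
From p9 via ε: add p8.
From p8 via ε: add p13.
From p13 via ε: add p1.
From p1 via ε: add p10.
No new states can be added; the closed set is {p1, p8, p9, p10, p13}.

{p1, p8, p9, p10, p13}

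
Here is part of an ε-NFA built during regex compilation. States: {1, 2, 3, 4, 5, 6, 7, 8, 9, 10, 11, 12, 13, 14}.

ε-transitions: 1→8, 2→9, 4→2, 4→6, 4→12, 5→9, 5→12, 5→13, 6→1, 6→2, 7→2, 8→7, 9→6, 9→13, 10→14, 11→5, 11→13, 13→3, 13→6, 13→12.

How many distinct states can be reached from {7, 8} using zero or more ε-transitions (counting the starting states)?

Start with {7, 8}.
From 7 via ε: add 2.
From 2 via ε: add 9.
From 9 via ε: add 6, 13.
From 6 via ε: add 1.
From 13 via ε: add 3, 12.
ε-closure = {1, 2, 3, 6, 7, 8, 9, 12, 13}, which has 9 states.

9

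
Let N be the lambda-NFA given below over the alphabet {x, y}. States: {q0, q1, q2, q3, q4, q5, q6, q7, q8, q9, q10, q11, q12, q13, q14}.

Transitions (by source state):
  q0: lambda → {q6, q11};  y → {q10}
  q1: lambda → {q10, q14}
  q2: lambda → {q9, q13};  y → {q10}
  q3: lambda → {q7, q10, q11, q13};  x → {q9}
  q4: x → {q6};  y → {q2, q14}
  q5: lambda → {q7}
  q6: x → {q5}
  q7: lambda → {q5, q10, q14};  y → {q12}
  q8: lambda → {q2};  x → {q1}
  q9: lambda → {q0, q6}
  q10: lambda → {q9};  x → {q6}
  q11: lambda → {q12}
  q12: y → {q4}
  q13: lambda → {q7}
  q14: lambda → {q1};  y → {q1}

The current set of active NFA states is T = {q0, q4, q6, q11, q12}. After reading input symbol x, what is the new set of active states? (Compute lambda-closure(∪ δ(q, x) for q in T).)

{q0, q1, q5, q6, q7, q9, q10, q11, q12, q14}

q4 on x → {q6}.
q6 on x → {q5}.
No x-transition from q0, q11, q12.
Union after reading x: {q5, q6}.
Now take the lambda-closure:
From q5 via lambda: add q7.
From q7 via lambda: add q10, q14.
From q10 via lambda: add q9.
From q14 via lambda: add q1.
From q9 via lambda: add q0.
From q0 via lambda: add q11.
From q11 via lambda: add q12.
No new states can be added; the closed set is {q0, q1, q5, q6, q7, q9, q10, q11, q12, q14}.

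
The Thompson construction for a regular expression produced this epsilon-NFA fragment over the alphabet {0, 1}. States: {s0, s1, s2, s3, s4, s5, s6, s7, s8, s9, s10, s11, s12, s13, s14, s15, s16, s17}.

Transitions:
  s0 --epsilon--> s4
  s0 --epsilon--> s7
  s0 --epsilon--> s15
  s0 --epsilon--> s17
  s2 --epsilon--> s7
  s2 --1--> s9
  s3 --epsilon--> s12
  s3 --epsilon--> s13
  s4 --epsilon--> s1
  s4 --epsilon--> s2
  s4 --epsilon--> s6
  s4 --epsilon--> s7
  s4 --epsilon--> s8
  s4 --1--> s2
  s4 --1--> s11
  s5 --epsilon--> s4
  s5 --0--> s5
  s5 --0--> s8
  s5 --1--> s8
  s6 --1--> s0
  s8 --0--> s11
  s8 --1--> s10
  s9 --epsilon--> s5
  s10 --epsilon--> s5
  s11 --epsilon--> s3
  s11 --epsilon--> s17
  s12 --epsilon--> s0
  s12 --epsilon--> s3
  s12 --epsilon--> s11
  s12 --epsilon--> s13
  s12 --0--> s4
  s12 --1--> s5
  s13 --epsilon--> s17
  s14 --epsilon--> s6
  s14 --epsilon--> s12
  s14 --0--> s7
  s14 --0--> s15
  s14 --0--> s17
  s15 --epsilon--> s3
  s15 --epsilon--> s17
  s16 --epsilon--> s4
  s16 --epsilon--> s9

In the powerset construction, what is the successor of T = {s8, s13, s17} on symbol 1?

{s1, s2, s4, s5, s6, s7, s8, s10}

s8 on 1 → {s10}.
No 1-transition from s13, s17.
Union after reading 1: {s10}.
Now take the epsilon-closure:
From s10 via epsilon: add s5.
From s5 via epsilon: add s4.
From s4 via epsilon: add s1, s2, s6, s7, s8.
No new states can be added; the closed set is {s1, s2, s4, s5, s6, s7, s8, s10}.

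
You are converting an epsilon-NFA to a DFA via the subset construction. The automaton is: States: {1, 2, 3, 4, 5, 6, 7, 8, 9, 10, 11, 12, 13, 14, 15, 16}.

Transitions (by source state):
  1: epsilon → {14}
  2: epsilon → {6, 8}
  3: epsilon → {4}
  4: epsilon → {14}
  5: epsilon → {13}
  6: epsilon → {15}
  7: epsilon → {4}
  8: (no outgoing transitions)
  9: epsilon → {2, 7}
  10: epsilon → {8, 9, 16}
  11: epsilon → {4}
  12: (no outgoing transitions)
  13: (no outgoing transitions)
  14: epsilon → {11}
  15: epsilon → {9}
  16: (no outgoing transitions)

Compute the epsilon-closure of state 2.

Start with {2}.
From 2 via epsilon: add 6, 8.
From 6 via epsilon: add 15.
From 15 via epsilon: add 9.
From 9 via epsilon: add 7.
From 7 via epsilon: add 4.
From 4 via epsilon: add 14.
From 14 via epsilon: add 11.
No new states can be added; the closed set is {2, 4, 6, 7, 8, 9, 11, 14, 15}.

{2, 4, 6, 7, 8, 9, 11, 14, 15}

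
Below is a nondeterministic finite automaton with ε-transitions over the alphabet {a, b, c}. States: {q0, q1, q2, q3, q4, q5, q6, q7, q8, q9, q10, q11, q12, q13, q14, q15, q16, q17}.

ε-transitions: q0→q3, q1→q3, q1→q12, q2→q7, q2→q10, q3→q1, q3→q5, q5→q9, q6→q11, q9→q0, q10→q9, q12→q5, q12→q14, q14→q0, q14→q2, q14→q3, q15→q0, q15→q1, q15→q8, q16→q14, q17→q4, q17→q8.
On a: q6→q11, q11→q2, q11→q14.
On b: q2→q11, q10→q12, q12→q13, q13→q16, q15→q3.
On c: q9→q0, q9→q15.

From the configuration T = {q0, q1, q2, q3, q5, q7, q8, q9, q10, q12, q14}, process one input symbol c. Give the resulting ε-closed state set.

{q0, q1, q2, q3, q5, q7, q8, q9, q10, q12, q14, q15}

q9 on c → {q0, q15}.
No c-transition from q0, q1, q2, q3, q5, q7, q8, q10, q12, q14.
Union after reading c: {q0, q15}.
Now take the ε-closure:
From q0 via ε: add q3.
From q15 via ε: add q1, q8.
From q1 via ε: add q12.
From q3 via ε: add q5.
From q5 via ε: add q9.
From q12 via ε: add q14.
From q14 via ε: add q2.
From q2 via ε: add q7, q10.
No new states can be added; the closed set is {q0, q1, q2, q3, q5, q7, q8, q9, q10, q12, q14, q15}.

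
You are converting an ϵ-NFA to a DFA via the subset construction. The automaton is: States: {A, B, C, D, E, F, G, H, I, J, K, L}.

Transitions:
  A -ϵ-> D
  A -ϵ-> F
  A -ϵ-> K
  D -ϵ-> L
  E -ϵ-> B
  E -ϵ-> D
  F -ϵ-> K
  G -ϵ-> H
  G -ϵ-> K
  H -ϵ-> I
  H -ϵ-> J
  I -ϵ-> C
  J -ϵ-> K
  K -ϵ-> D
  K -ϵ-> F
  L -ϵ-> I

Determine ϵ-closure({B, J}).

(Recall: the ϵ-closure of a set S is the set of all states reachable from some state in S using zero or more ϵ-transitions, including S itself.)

Start with {B, J}.
From J via ϵ: add K.
From K via ϵ: add D, F.
From D via ϵ: add L.
From L via ϵ: add I.
From I via ϵ: add C.
No new states can be added; the closed set is {B, C, D, F, I, J, K, L}.

{B, C, D, F, I, J, K, L}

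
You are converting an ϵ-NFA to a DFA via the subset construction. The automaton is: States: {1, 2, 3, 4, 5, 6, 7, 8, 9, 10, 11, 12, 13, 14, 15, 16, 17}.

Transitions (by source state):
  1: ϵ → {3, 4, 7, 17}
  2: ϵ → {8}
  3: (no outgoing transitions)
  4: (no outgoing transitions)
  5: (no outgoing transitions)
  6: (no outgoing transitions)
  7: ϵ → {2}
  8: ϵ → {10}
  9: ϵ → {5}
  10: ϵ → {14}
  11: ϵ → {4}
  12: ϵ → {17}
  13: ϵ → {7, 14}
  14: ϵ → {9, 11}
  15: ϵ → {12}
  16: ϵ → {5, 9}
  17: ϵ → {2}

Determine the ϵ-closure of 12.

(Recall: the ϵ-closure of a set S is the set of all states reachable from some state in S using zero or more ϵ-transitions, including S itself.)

Start with {12}.
From 12 via ϵ: add 17.
From 17 via ϵ: add 2.
From 2 via ϵ: add 8.
From 8 via ϵ: add 10.
From 10 via ϵ: add 14.
From 14 via ϵ: add 9, 11.
From 9 via ϵ: add 5.
From 11 via ϵ: add 4.
No new states can be added; the closed set is {2, 4, 5, 8, 9, 10, 11, 12, 14, 17}.

{2, 4, 5, 8, 9, 10, 11, 12, 14, 17}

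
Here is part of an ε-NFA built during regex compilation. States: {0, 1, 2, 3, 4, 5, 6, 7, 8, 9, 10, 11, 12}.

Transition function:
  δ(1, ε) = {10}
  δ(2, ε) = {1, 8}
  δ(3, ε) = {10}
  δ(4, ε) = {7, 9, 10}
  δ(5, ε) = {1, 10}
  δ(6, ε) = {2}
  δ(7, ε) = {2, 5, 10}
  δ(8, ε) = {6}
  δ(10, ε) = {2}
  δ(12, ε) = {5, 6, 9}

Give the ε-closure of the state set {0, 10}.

{0, 1, 2, 6, 8, 10}

Start with {0, 10}.
From 10 via ε: add 2.
From 2 via ε: add 1, 8.
From 8 via ε: add 6.
No new states can be added; the closed set is {0, 1, 2, 6, 8, 10}.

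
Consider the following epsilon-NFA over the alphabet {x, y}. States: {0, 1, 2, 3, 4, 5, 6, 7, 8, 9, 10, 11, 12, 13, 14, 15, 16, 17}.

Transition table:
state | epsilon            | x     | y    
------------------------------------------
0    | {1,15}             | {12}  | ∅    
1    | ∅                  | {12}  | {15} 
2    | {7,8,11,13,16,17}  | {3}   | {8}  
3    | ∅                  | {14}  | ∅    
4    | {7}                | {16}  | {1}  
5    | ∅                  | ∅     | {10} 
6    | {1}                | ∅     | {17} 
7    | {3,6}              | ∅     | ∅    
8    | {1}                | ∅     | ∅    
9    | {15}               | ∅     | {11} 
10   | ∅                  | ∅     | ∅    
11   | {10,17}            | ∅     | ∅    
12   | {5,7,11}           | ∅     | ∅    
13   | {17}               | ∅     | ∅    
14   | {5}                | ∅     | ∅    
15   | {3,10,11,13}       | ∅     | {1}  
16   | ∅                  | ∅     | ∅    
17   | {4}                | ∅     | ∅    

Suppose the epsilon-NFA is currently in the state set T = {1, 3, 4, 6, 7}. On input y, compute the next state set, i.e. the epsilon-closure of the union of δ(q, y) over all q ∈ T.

1 on y → {15}.
4 on y → {1}.
6 on y → {17}.
No y-transition from 3, 7.
Union after reading y: {1, 15, 17}.
Now take the epsilon-closure:
From 15 via epsilon: add 3, 10, 11, 13.
From 17 via epsilon: add 4.
From 4 via epsilon: add 7.
From 7 via epsilon: add 6.
No new states can be added; the closed set is {1, 3, 4, 6, 7, 10, 11, 13, 15, 17}.

{1, 3, 4, 6, 7, 10, 11, 13, 15, 17}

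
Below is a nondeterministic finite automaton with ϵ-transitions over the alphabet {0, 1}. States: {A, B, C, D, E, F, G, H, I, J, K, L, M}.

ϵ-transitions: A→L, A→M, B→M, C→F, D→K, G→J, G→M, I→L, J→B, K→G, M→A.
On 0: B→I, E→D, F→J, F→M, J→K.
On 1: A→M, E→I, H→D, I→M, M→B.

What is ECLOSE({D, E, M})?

Start with {D, E, M}.
From D via ϵ: add K.
From M via ϵ: add A.
From A via ϵ: add L.
From K via ϵ: add G.
From G via ϵ: add J.
From J via ϵ: add B.
No new states can be added; the closed set is {A, B, D, E, G, J, K, L, M}.

{A, B, D, E, G, J, K, L, M}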